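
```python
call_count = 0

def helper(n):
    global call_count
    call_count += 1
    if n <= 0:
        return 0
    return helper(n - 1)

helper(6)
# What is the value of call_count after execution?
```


helper(6) calls helper(5) calls ... calls helper(0)
Total calls: 6 + 1 (for base case) = 7


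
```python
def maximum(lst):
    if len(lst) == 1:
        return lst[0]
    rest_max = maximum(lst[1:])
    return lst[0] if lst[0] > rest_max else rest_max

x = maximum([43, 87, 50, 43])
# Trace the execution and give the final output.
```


maximum([43, 87, 50, 43])
= compare 43 with maximum([87, 50, 43])
= compare 87 with maximum([50, 43])
= compare 50 with maximum([43])
Base: maximum([43]) = 43
compare 50 with 43: max = 50
compare 87 with 50: max = 87
compare 43 with 87: max = 87
= 87


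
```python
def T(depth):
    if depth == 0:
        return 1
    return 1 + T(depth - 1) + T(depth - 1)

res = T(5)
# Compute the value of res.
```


T(5)
= 1 + T(4) + T(4)
= 1 + 2 * T(4)
T(k) = 2^(k+1) - 1
T(0) = 1
T(1) = 3
T(2) = 7
T(3) = 15
T(4) = 31
T(5) = 2^6 - 1 = 63


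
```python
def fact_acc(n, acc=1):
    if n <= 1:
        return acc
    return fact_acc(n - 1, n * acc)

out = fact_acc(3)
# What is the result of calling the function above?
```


fact_acc(3, 1)
= fact_acc(2, 3 * 1) = fact_acc(2, 3)
= fact_acc(1, 2 * 3) = fact_acc(1, 6)
n <= 1, return acc = 6


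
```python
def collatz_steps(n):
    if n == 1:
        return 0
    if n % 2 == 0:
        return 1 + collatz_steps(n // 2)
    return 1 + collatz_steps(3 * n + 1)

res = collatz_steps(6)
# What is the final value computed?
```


collatz_steps(6)
6 is even -> collatz_steps(3)
3 is odd -> 3*3+1 = 10 -> collatz_steps(10)
10 is even -> collatz_steps(5)
5 is odd -> 3*5+1 = 16 -> collatz_steps(16)
16 is even -> collatz_steps(8)
8 is even -> collatz_steps(4)
4 is even -> collatz_steps(2)
2 is even -> collatz_steps(1)
Reached 1 after 8 steps
= 8


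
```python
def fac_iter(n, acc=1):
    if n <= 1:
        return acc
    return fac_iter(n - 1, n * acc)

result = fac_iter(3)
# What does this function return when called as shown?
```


fac_iter(3, 1)
= fac_iter(2, 3 * 1) = fac_iter(2, 3)
= fac_iter(1, 2 * 3) = fac_iter(1, 6)
n <= 1, return acc = 6


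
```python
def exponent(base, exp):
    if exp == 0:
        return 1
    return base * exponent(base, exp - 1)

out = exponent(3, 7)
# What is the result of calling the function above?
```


exponent(3, 7)
= 3 * exponent(3, 6)
= 3 * 3 * exponent(3, 5)
= 3 * 3 * 3 * exponent(3, 4)
= 3 * 3 * 3 * 3 * exponent(3, 3)
= 3 * 3 * 3 * 3 * 3 * exponent(3, 2)
= 3 * 3 * 3 * 3 * 3 * 3 * exponent(3, 1)
= 3 * 3 * 3 * 3 * 3 * 3 * 3 * exponent(3, 0)
= 3 * 3 * 3 * 3 * 3 * 3 * 3 * 1
= 2187


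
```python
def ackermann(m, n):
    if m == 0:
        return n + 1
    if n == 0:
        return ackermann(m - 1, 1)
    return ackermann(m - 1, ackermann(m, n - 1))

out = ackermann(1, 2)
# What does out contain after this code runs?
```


ackermann(1, 2)
= ackermann(0, ackermann(1, 1))
First compute ackermann(1, 1) = 3
= ackermann(0, 3)
= 4


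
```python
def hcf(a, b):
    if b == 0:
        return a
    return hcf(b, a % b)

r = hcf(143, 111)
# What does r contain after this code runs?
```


hcf(143, 111)
= hcf(111, 143 % 111) = hcf(111, 32)
= hcf(32, 111 % 32) = hcf(32, 15)
= hcf(15, 32 % 15) = hcf(15, 2)
= hcf(2, 15 % 2) = hcf(2, 1)
= hcf(1, 2 % 1) = hcf(1, 0)
b == 0, return a = 1


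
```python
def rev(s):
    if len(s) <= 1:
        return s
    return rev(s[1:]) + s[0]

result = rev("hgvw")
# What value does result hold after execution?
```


rev("hgvw")
= rev("gvw") + "h"
= rev("vw") + "g" + "h"
= rev("w") + "v" + "g" + "h"
= "w" + "v" + "g" + "h"
= "wvgh"


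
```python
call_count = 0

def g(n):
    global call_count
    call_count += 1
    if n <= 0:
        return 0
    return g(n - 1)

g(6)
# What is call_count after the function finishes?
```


g(6) calls g(5) calls ... calls g(0)
Total calls: 6 + 1 (for base case) = 7


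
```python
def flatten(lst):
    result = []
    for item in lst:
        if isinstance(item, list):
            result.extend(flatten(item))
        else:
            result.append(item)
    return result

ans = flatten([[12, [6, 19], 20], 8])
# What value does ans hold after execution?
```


flatten([[12, [6, 19], 20], 8])
Processing each element:
  [12, [6, 19], 20] is a list -> flatten recursively -> [12, 6, 19, 20]
  8 is not a list -> append 8
= [12, 6, 19, 20, 8]


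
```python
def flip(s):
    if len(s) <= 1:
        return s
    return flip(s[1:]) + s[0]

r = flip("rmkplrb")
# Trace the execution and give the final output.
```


flip("rmkplrb")
= flip("mkplrb") + "r"
= flip("kplrb") + "m" + "r"
= flip("plrb") + "k" + "m" + "r"
= flip("lrb") + "p" + "k" + "m" + "r"
= flip("rb") + "l" + "p" + "k" + "m" + "r"
= flip("b") + "r" + "l" + "p" + "k" + "m" + "r"
= "b" + "r" + "l" + "p" + "k" + "m" + "r"
= "brlpkmr"


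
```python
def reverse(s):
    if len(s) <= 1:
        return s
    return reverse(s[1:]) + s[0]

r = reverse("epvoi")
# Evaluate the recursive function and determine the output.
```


reverse("epvoi")
= reverse("pvoi") + "e"
= reverse("voi") + "p" + "e"
= reverse("oi") + "v" + "p" + "e"
= reverse("i") + "o" + "v" + "p" + "e"
= "i" + "o" + "v" + "p" + "e"
= "iovpe"


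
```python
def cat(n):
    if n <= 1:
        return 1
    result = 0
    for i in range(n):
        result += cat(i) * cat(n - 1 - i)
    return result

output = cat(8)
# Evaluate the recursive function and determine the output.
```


cat(8)
= sum of cat(i) * cat(8-1-i) for i in 0..7
First compute sub-values bottom-up:
  cat(0) = 1, cat(1) = 1
  cat(2) = 1*1 + 1*1 = 2
  cat(3) = 1*2 + 1*1 + 2*1 = 5
  cat(4) = 1*5 + 1*2 + 2*1 + 5*1 = 14
  cat(5) = 1*14 + 1*5 + 2*2 + 5*1 + 14*1 = 42
  cat(6) = 1*42 + 1*14 + 2*5 + 5*2 + 14*1 + 42*1 = 132
  cat(7) = 1*132 + 1*42 + 2*14 + 5*5 + 14*2 + 42*1 + 132*1 = 429
Now cat(8):
  cat(0)*cat(7) = 1*429 = 429
  cat(1)*cat(6) = 1*132 = 132
  cat(2)*cat(5) = 2*42 = 84
  cat(3)*cat(4) = 5*14 = 70
  cat(4)*cat(3) = 14*5 = 70
  cat(5)*cat(2) = 42*2 = 84
  cat(6)*cat(1) = 132*1 = 132
  cat(7)*cat(0) = 429*1 = 429
= 429 + 132 + 84 + 70 + 70 + 84 + 132 + 429
= 1430


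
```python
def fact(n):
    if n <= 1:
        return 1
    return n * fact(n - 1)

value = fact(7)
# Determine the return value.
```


fact(7)
= 7 * fact(6)
= 7 * 6 * fact(5)
= 7 * 6 * 5 * fact(4)
= 7 * 6 * 5 * 4 * fact(3)
= 7 * 6 * 5 * 4 * 3 * fact(2)
= 7 * 6 * 5 * 4 * 3 * 2 * fact(1)
= 7 * 6 * 5 * 4 * 3 * 2 * 1
= 5040


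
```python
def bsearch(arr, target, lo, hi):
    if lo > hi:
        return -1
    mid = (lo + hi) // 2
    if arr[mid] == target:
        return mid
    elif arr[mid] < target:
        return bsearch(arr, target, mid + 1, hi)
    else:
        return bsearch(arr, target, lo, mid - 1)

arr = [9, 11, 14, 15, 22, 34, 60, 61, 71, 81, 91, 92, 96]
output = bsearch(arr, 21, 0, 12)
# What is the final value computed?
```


bsearch(arr, 21, 0, 12)
lo=0, hi=12, mid=6, arr[mid]=60
60 > 21, search left half
lo=0, hi=5, mid=2, arr[mid]=14
14 < 21, search right half
lo=3, hi=5, mid=4, arr[mid]=22
22 > 21, search left half
lo=3, hi=3, mid=3, arr[mid]=15
15 < 21, search right half
lo > hi, target not found, return -1
= -1


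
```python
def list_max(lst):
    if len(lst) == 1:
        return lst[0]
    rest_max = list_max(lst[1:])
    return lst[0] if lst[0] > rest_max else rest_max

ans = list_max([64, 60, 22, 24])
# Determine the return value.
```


list_max([64, 60, 22, 24])
= compare 64 with list_max([60, 22, 24])
= compare 60 with list_max([22, 24])
= compare 22 with list_max([24])
Base: list_max([24]) = 24
compare 22 with 24: max = 24
compare 60 with 24: max = 60
compare 64 with 60: max = 64
= 64


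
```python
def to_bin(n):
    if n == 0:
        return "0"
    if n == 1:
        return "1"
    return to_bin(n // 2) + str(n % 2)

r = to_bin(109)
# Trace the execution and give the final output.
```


to_bin(109)
= to_bin(54) + "1"
= to_bin(27) + "0" + "1"
= to_bin(13) + "1" + "0" + "1"
= to_bin(6) + "1" + "1" + "0" + "1"
= to_bin(3) + "0" + "1" + "1" + "0" + "1"
= to_bin(1) + "1" + "0" + "1" + "1" + "0" + "1"
= "1" + "1" + "0" + "1" + "1" + "0" + "1"
= "1101101"


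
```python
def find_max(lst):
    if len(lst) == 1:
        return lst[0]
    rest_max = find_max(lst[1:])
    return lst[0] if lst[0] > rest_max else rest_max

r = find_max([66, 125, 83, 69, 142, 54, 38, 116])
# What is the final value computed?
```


find_max([66, 125, 83, 69, 142, 54, 38, 116])
= compare 66 with find_max([125, 83, 69, 142, 54, 38, 116])
= compare 125 with find_max([83, 69, 142, 54, 38, 116])
= compare 83 with find_max([69, 142, 54, 38, 116])
= compare 69 with find_max([142, 54, 38, 116])
= compare 142 with find_max([54, 38, 116])
= compare 54 with find_max([38, 116])
= compare 38 with find_max([116])
Base: find_max([116]) = 116
compare 38 with 116: max = 116
compare 54 with 116: max = 116
compare 142 with 116: max = 142
compare 69 with 142: max = 142
compare 83 with 142: max = 142
compare 125 with 142: max = 142
compare 66 with 142: max = 142
= 142


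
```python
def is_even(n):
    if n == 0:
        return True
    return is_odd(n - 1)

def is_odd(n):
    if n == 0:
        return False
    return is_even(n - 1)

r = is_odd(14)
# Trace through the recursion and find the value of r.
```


is_odd(14)
= is_even(13)
= is_odd(12)
= is_even(11)
= is_odd(10)
= is_even(9)
= is_odd(8)
= is_even(7)
= is_odd(6)
= is_even(5)
= is_odd(4)
= is_even(3)
= is_odd(2)
= is_even(1)
= is_odd(0)
n == 0: return False
= False


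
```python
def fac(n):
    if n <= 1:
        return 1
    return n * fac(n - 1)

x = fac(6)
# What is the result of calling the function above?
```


fac(6)
= 6 * fac(5)
= 6 * 5 * fac(4)
= 6 * 5 * 4 * fac(3)
= 6 * 5 * 4 * 3 * fac(2)
= 6 * 5 * 4 * 3 * 2 * fac(1)
= 6 * 5 * 4 * 3 * 2 * 1
= 720


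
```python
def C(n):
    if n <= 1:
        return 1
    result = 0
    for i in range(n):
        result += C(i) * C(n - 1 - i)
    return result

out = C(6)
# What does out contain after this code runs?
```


C(6)
= sum of C(i) * C(6-1-i) for i in 0..5
First compute sub-values bottom-up:
  C(0) = 1, C(1) = 1
  C(2) = 1*1 + 1*1 = 2
  C(3) = 1*2 + 1*1 + 2*1 = 5
  C(4) = 1*5 + 1*2 + 2*1 + 5*1 = 14
  C(5) = 1*14 + 1*5 + 2*2 + 5*1 + 14*1 = 42
Now C(6):
  C(0)*C(5) = 1*42 = 42
  C(1)*C(4) = 1*14 = 14
  C(2)*C(3) = 2*5 = 10
  C(3)*C(2) = 5*2 = 10
  C(4)*C(1) = 14*1 = 14
  C(5)*C(0) = 42*1 = 42
= 42 + 14 + 10 + 10 + 14 + 42
= 132


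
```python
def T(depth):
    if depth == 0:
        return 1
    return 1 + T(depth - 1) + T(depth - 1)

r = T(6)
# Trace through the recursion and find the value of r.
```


T(6)
= 1 + T(5) + T(5)
= 1 + 2 * T(5)
T(k) = 2^(k+1) - 1
T(0) = 1
T(1) = 3
T(2) = 7
T(3) = 15
T(4) = 31
T(6) = 2^7 - 1 = 127


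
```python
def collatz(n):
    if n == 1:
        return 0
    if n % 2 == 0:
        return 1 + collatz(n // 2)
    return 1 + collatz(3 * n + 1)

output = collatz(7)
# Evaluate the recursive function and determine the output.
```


collatz(7)
7 is odd -> 3*7+1 = 22 -> collatz(22)
22 is even -> collatz(11)
11 is odd -> 3*11+1 = 34 -> collatz(34)
34 is even -> collatz(17)
17 is odd -> 3*17+1 = 52 -> collatz(52)
52 is even -> collatz(26)
26 is even -> collatz(13)
13 is odd -> 3*13+1 = 40 -> collatz(40)
40 is even -> collatz(20)
20 is even -> collatz(10)
10 is even -> collatz(5)
5 is odd -> 3*5+1 = 16 -> collatz(16)
16 is even -> collatz(8)
8 is even -> collatz(4)
4 is even -> collatz(2)
2 is even -> collatz(1)
Reached 1 after 16 steps
= 16


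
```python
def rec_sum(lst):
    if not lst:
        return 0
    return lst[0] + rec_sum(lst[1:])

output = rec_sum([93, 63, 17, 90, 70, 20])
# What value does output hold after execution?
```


rec_sum([93, 63, 17, 90, 70, 20])
= 93 + rec_sum([63, 17, 90, 70, 20])
= 93 + 63 + rec_sum([17, 90, 70, 20])
= 93 + 63 + 17 + rec_sum([90, 70, 20])
= 93 + 63 + 17 + 90 + rec_sum([70, 20])
= 93 + 63 + 17 + 90 + 70 + rec_sum([20])
= 93 + 63 + 17 + 90 + 70 + 20 + rec_sum([])
= 93 + 63 + 17 + 90 + 70 + 20 + 0
= 353


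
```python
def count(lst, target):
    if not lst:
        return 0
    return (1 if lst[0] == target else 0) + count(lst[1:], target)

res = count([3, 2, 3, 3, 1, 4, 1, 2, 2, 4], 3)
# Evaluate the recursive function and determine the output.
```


count([3, 2, 3, 3, 1, 4, 1, 2, 2, 4], 3)
lst[0]=3 == 3: 1 + count([2, 3, 3, 1, 4, 1, 2, 2, 4], 3)
lst[0]=2 != 3: 0 + count([3, 3, 1, 4, 1, 2, 2, 4], 3)
lst[0]=3 == 3: 1 + count([3, 1, 4, 1, 2, 2, 4], 3)
lst[0]=3 == 3: 1 + count([1, 4, 1, 2, 2, 4], 3)
lst[0]=1 != 3: 0 + count([4, 1, 2, 2, 4], 3)
lst[0]=4 != 3: 0 + count([1, 2, 2, 4], 3)
lst[0]=1 != 3: 0 + count([2, 2, 4], 3)
lst[0]=2 != 3: 0 + count([2, 4], 3)
lst[0]=2 != 3: 0 + count([4], 3)
lst[0]=4 != 3: 0 + count([], 3)
= 3


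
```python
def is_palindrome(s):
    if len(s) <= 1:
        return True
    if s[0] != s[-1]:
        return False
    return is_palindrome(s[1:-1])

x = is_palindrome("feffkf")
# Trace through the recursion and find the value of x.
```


is_palindrome("feffkf")
"feffkf": s[0]='f' == s[-1]='f' -> is_palindrome("effk")
"effk": s[0]='e' != s[-1]='k' -> False
= False


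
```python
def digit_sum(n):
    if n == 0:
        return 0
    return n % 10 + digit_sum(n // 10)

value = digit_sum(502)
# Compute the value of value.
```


digit_sum(502)
= 2 + digit_sum(50)
= 2 + 0 + digit_sum(5)
= 2 + 0 + 5 + digit_sum(0)
= 2 + 0 + 5 + 0
= 7


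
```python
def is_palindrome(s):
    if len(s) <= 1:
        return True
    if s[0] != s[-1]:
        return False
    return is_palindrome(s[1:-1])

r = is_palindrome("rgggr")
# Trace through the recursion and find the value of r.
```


is_palindrome("rgggr")
"rgggr": s[0]='r' == s[-1]='r' -> is_palindrome("ggg")
"ggg": s[0]='g' == s[-1]='g' -> is_palindrome("g")
"g": len <= 1 -> True
= True


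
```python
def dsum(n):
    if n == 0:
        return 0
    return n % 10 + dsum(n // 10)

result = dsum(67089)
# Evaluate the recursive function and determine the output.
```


dsum(67089)
= 9 + dsum(6708)
= 9 + 8 + dsum(670)
= 9 + 8 + 0 + dsum(67)
= 9 + 8 + 0 + 7 + dsum(6)
= 9 + 8 + 0 + 7 + 6 + dsum(0)
= 9 + 8 + 0 + 7 + 6 + 0
= 30


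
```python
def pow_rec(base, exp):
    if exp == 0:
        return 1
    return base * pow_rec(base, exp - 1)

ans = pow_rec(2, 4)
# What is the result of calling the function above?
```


pow_rec(2, 4)
= 2 * pow_rec(2, 3)
= 2 * 2 * pow_rec(2, 2)
= 2 * 2 * 2 * pow_rec(2, 1)
= 2 * 2 * 2 * 2 * pow_rec(2, 0)
= 2 * 2 * 2 * 2 * 1
= 16


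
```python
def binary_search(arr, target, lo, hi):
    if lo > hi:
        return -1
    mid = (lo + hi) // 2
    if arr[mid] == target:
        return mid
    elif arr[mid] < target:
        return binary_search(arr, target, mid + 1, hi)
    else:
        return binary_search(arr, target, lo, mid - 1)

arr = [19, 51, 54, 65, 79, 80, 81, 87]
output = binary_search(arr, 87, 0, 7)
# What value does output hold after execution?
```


binary_search(arr, 87, 0, 7)
lo=0, hi=7, mid=3, arr[mid]=65
65 < 87, search right half
lo=4, hi=7, mid=5, arr[mid]=80
80 < 87, search right half
lo=6, hi=7, mid=6, arr[mid]=81
81 < 87, search right half
lo=7, hi=7, mid=7, arr[mid]=87
arr[7] == 87, found at index 7
= 7


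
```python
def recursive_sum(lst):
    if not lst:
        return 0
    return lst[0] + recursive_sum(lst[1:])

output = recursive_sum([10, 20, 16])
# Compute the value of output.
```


recursive_sum([10, 20, 16])
= 10 + recursive_sum([20, 16])
= 10 + 20 + recursive_sum([16])
= 10 + 20 + 16 + recursive_sum([])
= 10 + 20 + 16 + 0
= 46


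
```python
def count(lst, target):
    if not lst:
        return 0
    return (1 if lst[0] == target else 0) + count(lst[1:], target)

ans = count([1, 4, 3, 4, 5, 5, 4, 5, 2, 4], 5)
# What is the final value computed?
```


count([1, 4, 3, 4, 5, 5, 4, 5, 2, 4], 5)
lst[0]=1 != 5: 0 + count([4, 3, 4, 5, 5, 4, 5, 2, 4], 5)
lst[0]=4 != 5: 0 + count([3, 4, 5, 5, 4, 5, 2, 4], 5)
lst[0]=3 != 5: 0 + count([4, 5, 5, 4, 5, 2, 4], 5)
lst[0]=4 != 5: 0 + count([5, 5, 4, 5, 2, 4], 5)
lst[0]=5 == 5: 1 + count([5, 4, 5, 2, 4], 5)
lst[0]=5 == 5: 1 + count([4, 5, 2, 4], 5)
lst[0]=4 != 5: 0 + count([5, 2, 4], 5)
lst[0]=5 == 5: 1 + count([2, 4], 5)
lst[0]=2 != 5: 0 + count([4], 5)
lst[0]=4 != 5: 0 + count([], 5)
= 3


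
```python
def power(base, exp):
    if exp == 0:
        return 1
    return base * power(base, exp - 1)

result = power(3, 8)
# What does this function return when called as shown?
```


power(3, 8)
= 3 * power(3, 7)
= 3 * 3 * power(3, 6)
= 3 * 3 * 3 * power(3, 5)
= 3 * 3 * 3 * 3 * power(3, 4)
= 3 * 3 * 3 * 3 * 3 * power(3, 3)
= 3 * 3 * 3 * 3 * 3 * 3 * power(3, 2)
= 3 * 3 * 3 * 3 * 3 * 3 * 3 * power(3, 1)
= 3 * 3 * 3 * 3 * 3 * 3 * 3 * 3 * power(3, 0)
= 3 * 3 * 3 * 3 * 3 * 3 * 3 * 3 * 1
= 6561


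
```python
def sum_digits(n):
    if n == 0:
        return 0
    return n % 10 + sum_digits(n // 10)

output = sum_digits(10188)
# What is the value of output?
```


sum_digits(10188)
= 8 + sum_digits(1018)
= 8 + 8 + sum_digits(101)
= 8 + 8 + 1 + sum_digits(10)
= 8 + 8 + 1 + 0 + sum_digits(1)
= 8 + 8 + 1 + 0 + 1 + sum_digits(0)
= 8 + 8 + 1 + 0 + 1 + 0
= 18


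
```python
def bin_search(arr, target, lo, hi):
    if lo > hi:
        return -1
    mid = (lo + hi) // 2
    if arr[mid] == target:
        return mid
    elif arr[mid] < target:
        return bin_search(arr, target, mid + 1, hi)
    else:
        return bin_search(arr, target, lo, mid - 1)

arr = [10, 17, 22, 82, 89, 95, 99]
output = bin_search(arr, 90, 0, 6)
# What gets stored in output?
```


bin_search(arr, 90, 0, 6)
lo=0, hi=6, mid=3, arr[mid]=82
82 < 90, search right half
lo=4, hi=6, mid=5, arr[mid]=95
95 > 90, search left half
lo=4, hi=4, mid=4, arr[mid]=89
89 < 90, search right half
lo > hi, target not found, return -1
= -1


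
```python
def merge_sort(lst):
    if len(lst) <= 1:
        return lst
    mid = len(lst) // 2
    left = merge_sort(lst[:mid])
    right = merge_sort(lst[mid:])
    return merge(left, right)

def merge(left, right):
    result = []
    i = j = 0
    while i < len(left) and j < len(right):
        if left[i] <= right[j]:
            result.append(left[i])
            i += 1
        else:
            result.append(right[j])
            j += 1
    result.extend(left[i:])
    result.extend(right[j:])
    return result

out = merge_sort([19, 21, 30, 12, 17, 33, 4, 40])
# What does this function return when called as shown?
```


merge_sort([19, 21, 30, 12, 17, 33, 4, 40])
Split into [19, 21, 30, 12] and [17, 33, 4, 40]
Left sorted: [12, 19, 21, 30]
Right sorted: [4, 17, 33, 40]
Merge [12, 19, 21, 30] and [4, 17, 33, 40]
= [4, 12, 17, 19, 21, 30, 33, 40]


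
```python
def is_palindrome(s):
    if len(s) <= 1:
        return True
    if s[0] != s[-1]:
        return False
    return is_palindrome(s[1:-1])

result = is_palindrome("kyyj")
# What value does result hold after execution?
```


is_palindrome("kyyj")
"kyyj": s[0]='k' != s[-1]='j' -> False
= False


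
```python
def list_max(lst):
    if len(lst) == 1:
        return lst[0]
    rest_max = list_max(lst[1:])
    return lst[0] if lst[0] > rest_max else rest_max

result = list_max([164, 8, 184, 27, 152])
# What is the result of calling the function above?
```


list_max([164, 8, 184, 27, 152])
= compare 164 with list_max([8, 184, 27, 152])
= compare 8 with list_max([184, 27, 152])
= compare 184 with list_max([27, 152])
= compare 27 with list_max([152])
Base: list_max([152]) = 152
compare 27 with 152: max = 152
compare 184 with 152: max = 184
compare 8 with 184: max = 184
compare 164 with 184: max = 184
= 184


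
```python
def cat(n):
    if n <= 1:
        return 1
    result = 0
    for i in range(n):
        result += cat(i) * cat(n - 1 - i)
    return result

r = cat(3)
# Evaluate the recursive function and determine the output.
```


cat(3)
= sum of cat(i) * cat(3-1-i) for i in 0..2
First compute sub-values bottom-up:
  cat(0) = 1, cat(1) = 1
  cat(2) = 1*1 + 1*1 = 2
Now cat(3):
  cat(0)*cat(2) = 1*2 = 2
  cat(1)*cat(1) = 1*1 = 1
  cat(2)*cat(0) = 2*1 = 2
= 2 + 1 + 2
= 5


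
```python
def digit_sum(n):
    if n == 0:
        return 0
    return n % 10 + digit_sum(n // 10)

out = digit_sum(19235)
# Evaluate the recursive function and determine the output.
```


digit_sum(19235)
= 5 + digit_sum(1923)
= 5 + 3 + digit_sum(192)
= 5 + 3 + 2 + digit_sum(19)
= 5 + 3 + 2 + 9 + digit_sum(1)
= 5 + 3 + 2 + 9 + 1 + digit_sum(0)
= 5 + 3 + 2 + 9 + 1 + 0
= 20


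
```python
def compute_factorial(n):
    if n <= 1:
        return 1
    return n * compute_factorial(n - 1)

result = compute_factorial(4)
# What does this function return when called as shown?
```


compute_factorial(4)
= 4 * compute_factorial(3)
= 4 * 3 * compute_factorial(2)
= 4 * 3 * 2 * compute_factorial(1)
= 4 * 3 * 2 * 1
= 24


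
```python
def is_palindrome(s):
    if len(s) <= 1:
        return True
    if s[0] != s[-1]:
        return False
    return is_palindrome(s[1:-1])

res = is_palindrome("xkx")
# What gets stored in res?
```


is_palindrome("xkx")
"xkx": s[0]='x' == s[-1]='x' -> is_palindrome("k")
"k": len <= 1 -> True
= True


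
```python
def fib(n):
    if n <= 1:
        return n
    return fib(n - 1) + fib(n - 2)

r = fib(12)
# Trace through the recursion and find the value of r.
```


fib(12)
= fib(11) + fib(10)
= (fib(10) + fib(9)) + fib(10)
Computing bottom-up: fib(0)=0, fib(1)=1, fib(2)=1, fib(3)=2, fib(4)=3, fib(5)=5, fib(6)=8, fib(7)=13, fib(8)=21, fib(9)=34, fib(10)=55, fib(11)=89, fib(12)=144
= 144


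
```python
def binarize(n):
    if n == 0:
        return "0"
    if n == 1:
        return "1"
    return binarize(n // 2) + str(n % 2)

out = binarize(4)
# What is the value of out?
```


binarize(4)
= binarize(2) + "0"
= binarize(1) + "0" + "0"
= "1" + "0" + "0"
= "100"


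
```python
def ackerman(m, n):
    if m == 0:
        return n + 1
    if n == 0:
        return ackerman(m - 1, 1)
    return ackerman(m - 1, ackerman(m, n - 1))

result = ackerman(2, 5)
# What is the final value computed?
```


ackerman(2, 5)
= ackerman(1, ackerman(2, 4))
First compute ackerman(2, 4) = 11
= ackerman(1, 11)
= 13


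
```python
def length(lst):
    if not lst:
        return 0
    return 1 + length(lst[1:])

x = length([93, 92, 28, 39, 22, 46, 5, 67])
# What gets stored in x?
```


length([93, 92, 28, 39, 22, 46, 5, 67])
= 1 + length([92, 28, 39, 22, 46, 5, 67])
= 1 + 1 + length([28, 39, 22, 46, 5, 67])
= 1 + 1 + 1 + length([39, 22, 46, 5, 67])
= 1 + 1 + 1 + 1 + length([22, 46, 5, 67])
= 1 + 1 + 1 + 1 + 1 + length([46, 5, 67])
= 1 + 1 + 1 + 1 + 1 + 1 + length([5, 67])
= 1 + 1 + 1 + 1 + 1 + 1 + 1 + length([67])
= 1 + 1 + 1 + 1 + 1 + 1 + 1 + 1 + length([])
= 1 + 1 + 1 + 1 + 1 + 1 + 1 + 1 + 0
= 8


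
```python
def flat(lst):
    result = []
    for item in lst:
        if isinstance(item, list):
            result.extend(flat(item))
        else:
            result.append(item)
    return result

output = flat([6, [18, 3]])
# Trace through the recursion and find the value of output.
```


flat([6, [18, 3]])
Processing each element:
  6 is not a list -> append 6
  [18, 3] is a list -> flat recursively -> [18, 3]
= [6, 18, 3]


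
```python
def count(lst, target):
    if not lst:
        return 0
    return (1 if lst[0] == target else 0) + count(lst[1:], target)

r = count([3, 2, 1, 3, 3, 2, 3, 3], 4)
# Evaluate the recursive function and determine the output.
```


count([3, 2, 1, 3, 3, 2, 3, 3], 4)
lst[0]=3 != 4: 0 + count([2, 1, 3, 3, 2, 3, 3], 4)
lst[0]=2 != 4: 0 + count([1, 3, 3, 2, 3, 3], 4)
lst[0]=1 != 4: 0 + count([3, 3, 2, 3, 3], 4)
lst[0]=3 != 4: 0 + count([3, 2, 3, 3], 4)
lst[0]=3 != 4: 0 + count([2, 3, 3], 4)
lst[0]=2 != 4: 0 + count([3, 3], 4)
lst[0]=3 != 4: 0 + count([3], 4)
lst[0]=3 != 4: 0 + count([], 4)
= 0


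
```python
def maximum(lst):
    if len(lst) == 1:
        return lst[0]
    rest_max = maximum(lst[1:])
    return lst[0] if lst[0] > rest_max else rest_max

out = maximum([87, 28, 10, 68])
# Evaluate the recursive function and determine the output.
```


maximum([87, 28, 10, 68])
= compare 87 with maximum([28, 10, 68])
= compare 28 with maximum([10, 68])
= compare 10 with maximum([68])
Base: maximum([68]) = 68
compare 10 with 68: max = 68
compare 28 with 68: max = 68
compare 87 with 68: max = 87
= 87


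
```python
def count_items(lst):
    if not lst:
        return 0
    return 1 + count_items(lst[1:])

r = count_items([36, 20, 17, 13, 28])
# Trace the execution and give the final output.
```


count_items([36, 20, 17, 13, 28])
= 1 + count_items([20, 17, 13, 28])
= 1 + 1 + count_items([17, 13, 28])
= 1 + 1 + 1 + count_items([13, 28])
= 1 + 1 + 1 + 1 + count_items([28])
= 1 + 1 + 1 + 1 + 1 + count_items([])
= 1 + 1 + 1 + 1 + 1 + 0
= 5


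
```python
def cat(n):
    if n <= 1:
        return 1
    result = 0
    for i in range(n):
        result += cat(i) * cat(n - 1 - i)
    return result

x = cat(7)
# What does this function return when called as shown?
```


cat(7)
= sum of cat(i) * cat(7-1-i) for i in 0..6
First compute sub-values bottom-up:
  cat(0) = 1, cat(1) = 1
  cat(2) = 1*1 + 1*1 = 2
  cat(3) = 1*2 + 1*1 + 2*1 = 5
  cat(4) = 1*5 + 1*2 + 2*1 + 5*1 = 14
  cat(5) = 1*14 + 1*5 + 2*2 + 5*1 + 14*1 = 42
  cat(6) = 1*42 + 1*14 + 2*5 + 5*2 + 14*1 + 42*1 = 132
Now cat(7):
  cat(0)*cat(6) = 1*132 = 132
  cat(1)*cat(5) = 1*42 = 42
  cat(2)*cat(4) = 2*14 = 28
  cat(3)*cat(3) = 5*5 = 25
  cat(4)*cat(2) = 14*2 = 28
  cat(5)*cat(1) = 42*1 = 42
  cat(6)*cat(0) = 132*1 = 132
= 132 + 42 + 28 + 25 + 28 + 42 + 132
= 429


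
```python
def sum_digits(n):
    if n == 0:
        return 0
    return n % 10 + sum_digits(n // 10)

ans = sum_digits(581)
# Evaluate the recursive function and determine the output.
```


sum_digits(581)
= 1 + sum_digits(58)
= 1 + 8 + sum_digits(5)
= 1 + 8 + 5 + sum_digits(0)
= 1 + 8 + 5 + 0
= 14


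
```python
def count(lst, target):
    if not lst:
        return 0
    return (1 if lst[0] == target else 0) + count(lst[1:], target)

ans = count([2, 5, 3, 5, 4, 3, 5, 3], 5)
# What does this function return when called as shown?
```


count([2, 5, 3, 5, 4, 3, 5, 3], 5)
lst[0]=2 != 5: 0 + count([5, 3, 5, 4, 3, 5, 3], 5)
lst[0]=5 == 5: 1 + count([3, 5, 4, 3, 5, 3], 5)
lst[0]=3 != 5: 0 + count([5, 4, 3, 5, 3], 5)
lst[0]=5 == 5: 1 + count([4, 3, 5, 3], 5)
lst[0]=4 != 5: 0 + count([3, 5, 3], 5)
lst[0]=3 != 5: 0 + count([5, 3], 5)
lst[0]=5 == 5: 1 + count([3], 5)
lst[0]=3 != 5: 0 + count([], 5)
= 3


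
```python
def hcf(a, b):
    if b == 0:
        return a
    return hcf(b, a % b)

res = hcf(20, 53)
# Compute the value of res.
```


hcf(20, 53)
= hcf(53, 20 % 53) = hcf(53, 20)
= hcf(20, 53 % 20) = hcf(20, 13)
= hcf(13, 20 % 13) = hcf(13, 7)
= hcf(7, 13 % 7) = hcf(7, 6)
= hcf(6, 7 % 6) = hcf(6, 1)
= hcf(1, 6 % 1) = hcf(1, 0)
b == 0, return a = 1


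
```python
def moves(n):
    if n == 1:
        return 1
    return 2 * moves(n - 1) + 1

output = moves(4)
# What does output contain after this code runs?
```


moves(4)
= 2 * moves(3) + 1
= 2 * (2 * moves(2) + 1) + 1
= 2 * (2 * (2 * moves(1) + 1) + 1) + 1
Now compute bottom-up:
moves(1) = 1
moves(2) = 2 * 1 + 1 = 3
moves(3) = 2 * 3 + 1 = 7
moves(4) = 2 * 7 + 1 = 15
= 15


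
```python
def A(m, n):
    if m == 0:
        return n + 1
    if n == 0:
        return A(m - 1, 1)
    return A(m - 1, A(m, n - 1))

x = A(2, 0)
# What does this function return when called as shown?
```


A(2, 0)
n == 0: return A(1, 1)
= A(1, 1) = 3
= 3


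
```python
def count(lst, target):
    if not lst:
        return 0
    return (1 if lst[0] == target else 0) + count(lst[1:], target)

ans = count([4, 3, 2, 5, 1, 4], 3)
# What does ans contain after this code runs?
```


count([4, 3, 2, 5, 1, 4], 3)
lst[0]=4 != 3: 0 + count([3, 2, 5, 1, 4], 3)
lst[0]=3 == 3: 1 + count([2, 5, 1, 4], 3)
lst[0]=2 != 3: 0 + count([5, 1, 4], 3)
lst[0]=5 != 3: 0 + count([1, 4], 3)
lst[0]=1 != 3: 0 + count([4], 3)
lst[0]=4 != 3: 0 + count([], 3)
= 1


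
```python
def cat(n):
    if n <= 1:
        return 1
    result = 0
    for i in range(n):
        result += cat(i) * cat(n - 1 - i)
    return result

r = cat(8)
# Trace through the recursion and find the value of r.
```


cat(8)
= sum of cat(i) * cat(8-1-i) for i in 0..7
First compute sub-values bottom-up:
  cat(0) = 1, cat(1) = 1
  cat(2) = 1*1 + 1*1 = 2
  cat(3) = 1*2 + 1*1 + 2*1 = 5
  cat(4) = 1*5 + 1*2 + 2*1 + 5*1 = 14
  cat(5) = 1*14 + 1*5 + 2*2 + 5*1 + 14*1 = 42
  cat(6) = 1*42 + 1*14 + 2*5 + 5*2 + 14*1 + 42*1 = 132
  cat(7) = 1*132 + 1*42 + 2*14 + 5*5 + 14*2 + 42*1 + 132*1 = 429
Now cat(8):
  cat(0)*cat(7) = 1*429 = 429
  cat(1)*cat(6) = 1*132 = 132
  cat(2)*cat(5) = 2*42 = 84
  cat(3)*cat(4) = 5*14 = 70
  cat(4)*cat(3) = 14*5 = 70
  cat(5)*cat(2) = 42*2 = 84
  cat(6)*cat(1) = 132*1 = 132
  cat(7)*cat(0) = 429*1 = 429
= 429 + 132 + 84 + 70 + 70 + 84 + 132 + 429
= 1430


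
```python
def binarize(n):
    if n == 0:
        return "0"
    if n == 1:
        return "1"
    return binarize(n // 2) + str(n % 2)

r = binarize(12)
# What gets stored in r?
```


binarize(12)
= binarize(6) + "0"
= binarize(3) + "0" + "0"
= binarize(1) + "1" + "0" + "0"
= "1" + "1" + "0" + "0"
= "1100"


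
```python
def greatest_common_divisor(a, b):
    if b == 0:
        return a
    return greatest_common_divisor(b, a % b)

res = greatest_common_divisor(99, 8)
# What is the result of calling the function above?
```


greatest_common_divisor(99, 8)
= greatest_common_divisor(8, 99 % 8) = greatest_common_divisor(8, 3)
= greatest_common_divisor(3, 8 % 3) = greatest_common_divisor(3, 2)
= greatest_common_divisor(2, 3 % 2) = greatest_common_divisor(2, 1)
= greatest_common_divisor(1, 2 % 1) = greatest_common_divisor(1, 0)
b == 0, return a = 1


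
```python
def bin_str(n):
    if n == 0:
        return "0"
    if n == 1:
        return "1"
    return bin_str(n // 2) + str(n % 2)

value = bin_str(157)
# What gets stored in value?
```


bin_str(157)
= bin_str(78) + "1"
= bin_str(39) + "0" + "1"
= bin_str(19) + "1" + "0" + "1"
= bin_str(9) + "1" + "1" + "0" + "1"
= bin_str(4) + "1" + "1" + "1" + "0" + "1"
= bin_str(2) + "0" + "1" + "1" + "1" + "0" + "1"
= bin_str(1) + "0" + "0" + "1" + "1" + "1" + "0" + "1"
= "1" + "0" + "0" + "1" + "1" + "1" + "0" + "1"
= "10011101"


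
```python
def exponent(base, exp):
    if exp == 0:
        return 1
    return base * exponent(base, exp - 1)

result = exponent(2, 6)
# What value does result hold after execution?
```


exponent(2, 6)
= 2 * exponent(2, 5)
= 2 * 2 * exponent(2, 4)
= 2 * 2 * 2 * exponent(2, 3)
= 2 * 2 * 2 * 2 * exponent(2, 2)
= 2 * 2 * 2 * 2 * 2 * exponent(2, 1)
= 2 * 2 * 2 * 2 * 2 * 2 * exponent(2, 0)
= 2 * 2 * 2 * 2 * 2 * 2 * 1
= 64


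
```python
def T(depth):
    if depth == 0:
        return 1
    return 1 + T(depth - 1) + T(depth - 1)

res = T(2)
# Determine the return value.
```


T(2)
= 1 + T(1) + T(1)
= 1 + 2 * T(1)
T(k) = 2^(k+1) - 1
T(0) = 1
T(1) = 3
T(2) = 7
T(2) = 2^3 - 1 = 7


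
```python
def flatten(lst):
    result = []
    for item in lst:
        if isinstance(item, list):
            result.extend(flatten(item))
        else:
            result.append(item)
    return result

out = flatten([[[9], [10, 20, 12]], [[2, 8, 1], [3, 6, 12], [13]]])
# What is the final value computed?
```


flatten([[[9], [10, 20, 12]], [[2, 8, 1], [3, 6, 12], [13]]])
Processing each element:
  [[9], [10, 20, 12]] is a list -> flatten recursively -> [9, 10, 20, 12]
  [[2, 8, 1], [3, 6, 12], [13]] is a list -> flatten recursively -> [2, 8, 1, 3, 6, 12, 13]
= [9, 10, 20, 12, 2, 8, 1, 3, 6, 12, 13]


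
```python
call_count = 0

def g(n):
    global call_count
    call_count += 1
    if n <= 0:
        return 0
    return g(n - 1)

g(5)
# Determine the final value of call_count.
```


g(5) calls g(4) calls ... calls g(0)
Total calls: 5 + 1 (for base case) = 6


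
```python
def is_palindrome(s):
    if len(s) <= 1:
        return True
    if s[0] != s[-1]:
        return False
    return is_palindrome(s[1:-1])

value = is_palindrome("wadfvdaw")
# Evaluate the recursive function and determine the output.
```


is_palindrome("wadfvdaw")
"wadfvdaw": s[0]='w' == s[-1]='w' -> is_palindrome("adfvda")
"adfvda": s[0]='a' == s[-1]='a' -> is_palindrome("dfvd")
"dfvd": s[0]='d' == s[-1]='d' -> is_palindrome("fv")
"fv": s[0]='f' != s[-1]='v' -> False
= False


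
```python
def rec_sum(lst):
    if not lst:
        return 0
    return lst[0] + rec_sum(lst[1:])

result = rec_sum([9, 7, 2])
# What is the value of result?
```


rec_sum([9, 7, 2])
= 9 + rec_sum([7, 2])
= 9 + 7 + rec_sum([2])
= 9 + 7 + 2 + rec_sum([])
= 9 + 7 + 2 + 0
= 18


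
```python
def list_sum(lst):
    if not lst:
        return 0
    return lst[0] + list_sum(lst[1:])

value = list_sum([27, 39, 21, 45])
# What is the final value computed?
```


list_sum([27, 39, 21, 45])
= 27 + list_sum([39, 21, 45])
= 27 + 39 + list_sum([21, 45])
= 27 + 39 + 21 + list_sum([45])
= 27 + 39 + 21 + 45 + list_sum([])
= 27 + 39 + 21 + 45 + 0
= 132


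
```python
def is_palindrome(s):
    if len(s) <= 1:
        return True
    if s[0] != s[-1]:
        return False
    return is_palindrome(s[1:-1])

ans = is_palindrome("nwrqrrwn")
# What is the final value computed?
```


is_palindrome("nwrqrrwn")
"nwrqrrwn": s[0]='n' == s[-1]='n' -> is_palindrome("wrqrrw")
"wrqrrw": s[0]='w' == s[-1]='w' -> is_palindrome("rqrr")
"rqrr": s[0]='r' == s[-1]='r' -> is_palindrome("qr")
"qr": s[0]='q' != s[-1]='r' -> False
= False


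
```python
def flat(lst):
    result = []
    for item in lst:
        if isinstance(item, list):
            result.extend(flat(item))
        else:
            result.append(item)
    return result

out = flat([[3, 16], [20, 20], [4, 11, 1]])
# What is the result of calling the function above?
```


flat([[3, 16], [20, 20], [4, 11, 1]])
Processing each element:
  [3, 16] is a list -> flat recursively -> [3, 16]
  [20, 20] is a list -> flat recursively -> [20, 20]
  [4, 11, 1] is a list -> flat recursively -> [4, 11, 1]
= [3, 16, 20, 20, 4, 11, 1]


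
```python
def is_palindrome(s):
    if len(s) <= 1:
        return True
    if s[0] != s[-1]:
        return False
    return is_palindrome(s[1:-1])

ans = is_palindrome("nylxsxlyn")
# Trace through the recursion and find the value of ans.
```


is_palindrome("nylxsxlyn")
"nylxsxlyn": s[0]='n' == s[-1]='n' -> is_palindrome("ylxsxly")
"ylxsxly": s[0]='y' == s[-1]='y' -> is_palindrome("lxsxl")
"lxsxl": s[0]='l' == s[-1]='l' -> is_palindrome("xsx")
"xsx": s[0]='x' == s[-1]='x' -> is_palindrome("s")
"s": len <= 1 -> True
= True


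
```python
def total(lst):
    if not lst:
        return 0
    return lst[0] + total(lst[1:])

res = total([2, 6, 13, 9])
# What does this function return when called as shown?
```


total([2, 6, 13, 9])
= 2 + total([6, 13, 9])
= 2 + 6 + total([13, 9])
= 2 + 6 + 13 + total([9])
= 2 + 6 + 13 + 9 + total([])
= 2 + 6 + 13 + 9 + 0
= 30


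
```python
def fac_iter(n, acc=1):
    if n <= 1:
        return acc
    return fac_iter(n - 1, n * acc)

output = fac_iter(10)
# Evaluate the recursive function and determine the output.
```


fac_iter(10, 1)
= fac_iter(9, 10 * 1) = fac_iter(9, 10)
= fac_iter(8, 9 * 10) = fac_iter(8, 90)
= fac_iter(7, 8 * 90) = fac_iter(7, 720)
= fac_iter(6, 7 * 720) = fac_iter(6, 5040)
= fac_iter(5, 6 * 5040) = fac_iter(5, 30240)
= fac_iter(4, 5 * 30240) = fac_iter(4, 151200)
= fac_iter(3, 4 * 151200) = fac_iter(3, 604800)
= fac_iter(2, 3 * 604800) = fac_iter(2, 1814400)
= fac_iter(1, 2 * 1814400) = fac_iter(1, 3628800)
n <= 1, return acc = 3628800


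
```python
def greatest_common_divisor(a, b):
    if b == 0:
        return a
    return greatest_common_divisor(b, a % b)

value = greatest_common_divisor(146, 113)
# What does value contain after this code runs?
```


greatest_common_divisor(146, 113)
= greatest_common_divisor(113, 146 % 113) = greatest_common_divisor(113, 33)
= greatest_common_divisor(33, 113 % 33) = greatest_common_divisor(33, 14)
= greatest_common_divisor(14, 33 % 14) = greatest_common_divisor(14, 5)
= greatest_common_divisor(5, 14 % 5) = greatest_common_divisor(5, 4)
= greatest_common_divisor(4, 5 % 4) = greatest_common_divisor(4, 1)
= greatest_common_divisor(1, 4 % 1) = greatest_common_divisor(1, 0)
b == 0, return a = 1


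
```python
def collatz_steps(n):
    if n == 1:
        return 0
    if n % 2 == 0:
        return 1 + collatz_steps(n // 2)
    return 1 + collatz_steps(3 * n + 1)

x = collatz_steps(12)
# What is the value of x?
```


collatz_steps(12)
12 is even -> collatz_steps(6)
6 is even -> collatz_steps(3)
3 is odd -> 3*3+1 = 10 -> collatz_steps(10)
10 is even -> collatz_steps(5)
5 is odd -> 3*5+1 = 16 -> collatz_steps(16)
16 is even -> collatz_steps(8)
8 is even -> collatz_steps(4)
4 is even -> collatz_steps(2)
2 is even -> collatz_steps(1)
Reached 1 after 9 steps
= 9


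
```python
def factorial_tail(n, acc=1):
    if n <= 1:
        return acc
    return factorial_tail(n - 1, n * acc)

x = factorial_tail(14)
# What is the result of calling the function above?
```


factorial_tail(14, 1)
= factorial_tail(13, 14 * 1) = factorial_tail(13, 14)
= factorial_tail(12, 13 * 14) = factorial_tail(12, 182)
= factorial_tail(11, 12 * 182) = factorial_tail(11, 2184)
= factorial_tail(10, 11 * 2184) = factorial_tail(10, 24024)
= factorial_tail(9, 10 * 24024) = factorial_tail(9, 240240)
= factorial_tail(8, 9 * 240240) = factorial_tail(8, 2162160)
= factorial_tail(7, 8 * 2162160) = factorial_tail(7, 17297280)
= factorial_tail(6, 7 * 17297280) = factorial_tail(6, 121080960)
= factorial_tail(5, 6 * 121080960) = factorial_tail(5, 726485760)
= factorial_tail(4, 5 * 726485760) = factorial_tail(4, 3632428800)
= factorial_tail(3, 4 * 3632428800) = factorial_tail(3, 14529715200)
= factorial_tail(2, 3 * 14529715200) = factorial_tail(2, 43589145600)
= factorial_tail(1, 2 * 43589145600) = factorial_tail(1, 87178291200)
n <= 1, return acc = 87178291200


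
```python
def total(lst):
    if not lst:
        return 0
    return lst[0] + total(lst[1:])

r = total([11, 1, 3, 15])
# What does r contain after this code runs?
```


total([11, 1, 3, 15])
= 11 + total([1, 3, 15])
= 11 + 1 + total([3, 15])
= 11 + 1 + 3 + total([15])
= 11 + 1 + 3 + 15 + total([])
= 11 + 1 + 3 + 15 + 0
= 30


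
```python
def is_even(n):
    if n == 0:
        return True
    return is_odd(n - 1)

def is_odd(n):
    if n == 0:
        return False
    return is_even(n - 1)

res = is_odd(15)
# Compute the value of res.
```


is_odd(15)
= is_even(14)
= is_odd(13)
= is_even(12)
= is_odd(11)
= is_even(10)
= is_odd(9)
= is_even(8)
= is_odd(7)
= is_even(6)
= is_odd(5)
= is_even(4)
= is_odd(3)
= is_even(2)
= is_odd(1)
= is_even(0)
n == 0: return True
= True


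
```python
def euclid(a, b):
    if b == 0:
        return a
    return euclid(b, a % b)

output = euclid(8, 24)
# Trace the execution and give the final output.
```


euclid(8, 24)
= euclid(24, 8 % 24) = euclid(24, 8)
= euclid(8, 24 % 8) = euclid(8, 0)
b == 0, return a = 8


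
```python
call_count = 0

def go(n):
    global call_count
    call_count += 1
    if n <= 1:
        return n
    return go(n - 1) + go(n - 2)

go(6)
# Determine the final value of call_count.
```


go(6) calls go(5) and go(4); each non-base call branches into two more.
Let C(k) = total number of calls made by go(k), including the call to go(k) itself.
Base cases: C(0) = 1, C(1) = 1
Recurrence: C(k) = 1 + C(k-1) + C(k-2)
  C(2) = 1 + C(1) + C(0) = 1 + 1 + 1 = 3
  C(3) = 1 + C(2) + C(1) = 1 + 3 + 1 = 5
  C(4) = 1 + C(3) + C(2) = 1 + 5 + 3 = 9
  C(5) = 1 + C(4) + C(3) = 1 + 9 + 5 = 15
  C(6) = 1 + C(5) + C(4) = 1 + 15 + 9 = 25
Total calls = C(6) = 25


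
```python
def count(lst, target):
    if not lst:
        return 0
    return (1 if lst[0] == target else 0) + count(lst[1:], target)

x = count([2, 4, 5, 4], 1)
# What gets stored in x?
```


count([2, 4, 5, 4], 1)
lst[0]=2 != 1: 0 + count([4, 5, 4], 1)
lst[0]=4 != 1: 0 + count([5, 4], 1)
lst[0]=5 != 1: 0 + count([4], 1)
lst[0]=4 != 1: 0 + count([], 1)
= 0
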